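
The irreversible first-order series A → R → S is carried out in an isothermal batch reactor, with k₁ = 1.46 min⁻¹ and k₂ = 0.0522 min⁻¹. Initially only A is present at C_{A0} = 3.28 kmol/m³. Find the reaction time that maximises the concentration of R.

2.37 min

Setting dC_R/dt = 0 gives t_opt = ln(k₂/k₁)/(k₂−k₁).
= ln(0.0522/1.46)/(0.0522−1.46) = ln(0.03575)/-1.408 = -3.331/-1.408 = 2.37 min.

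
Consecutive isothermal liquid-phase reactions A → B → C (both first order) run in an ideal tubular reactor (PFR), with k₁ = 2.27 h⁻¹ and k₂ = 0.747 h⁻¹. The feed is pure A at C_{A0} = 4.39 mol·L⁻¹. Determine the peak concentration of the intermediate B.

At the optimum, C_{B,max}/C_{A0} = (k₁/k₂)^[k₂/(k₂−k₁)].
= (2.27/0.747)^(0.747/(0.747−2.27)) = (3.039)^(-0.4905) = 0.5798.
C_{B,max} = 0.5798×4.39 = 2.55 mol·L⁻¹.

2.55 mol·L⁻¹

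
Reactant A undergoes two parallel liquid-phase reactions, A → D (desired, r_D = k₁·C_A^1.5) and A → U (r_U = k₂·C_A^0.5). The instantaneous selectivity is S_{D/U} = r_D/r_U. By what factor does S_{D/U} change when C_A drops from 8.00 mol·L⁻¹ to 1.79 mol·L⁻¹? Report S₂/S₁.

0.224

S_{D/U} = (k₁/k₂)·C_A, so S₂/S₁ = (C_{A,2}/C_{A,1}).
= 1.79/8.00 = 0.224.
Selectivity toward D falls as C_A falls — high-concentration operation is favoured.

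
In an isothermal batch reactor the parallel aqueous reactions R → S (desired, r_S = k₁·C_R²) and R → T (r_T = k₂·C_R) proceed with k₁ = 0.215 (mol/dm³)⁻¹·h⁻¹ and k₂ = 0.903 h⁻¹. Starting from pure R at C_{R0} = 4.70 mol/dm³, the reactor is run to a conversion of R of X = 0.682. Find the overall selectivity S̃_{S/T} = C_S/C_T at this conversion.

0.709

C_R = C_{R0}(1−X) = 1.495 mol/dm³.
Along a PFR/batch, dC_T/dC_R = −r_T/(r_S+r_T) = −k₂/(k₂+k₁·C_R).
Integrating from C_{R0} to C_R: C_T = (0.903/0.215)·ln[(0.903+0.215·4.70)/(0.903+0.215·1.49)] = 4.200·ln(1.913/1.224) = 1.875 mol/dm³.
Then C_S = (C_{R0}−C_R) − C_T = 3.205 − 1.875 = 1.330 mol/dm³.
S̃_{S/T} = C_S/C_T = 1.330/1.875 = 0.709.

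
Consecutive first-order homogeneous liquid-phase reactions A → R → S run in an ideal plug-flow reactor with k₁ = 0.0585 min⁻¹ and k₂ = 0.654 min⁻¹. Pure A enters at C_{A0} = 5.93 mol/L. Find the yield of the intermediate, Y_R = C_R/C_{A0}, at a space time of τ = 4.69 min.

0.0701

For first-order series with pure A initially, C_R(τ) = k₁C_{A0}/(k₂−k₁)·(e^(−k₁τ) − e^(−k₂τ)).
e^(−k₁τ) = e^(−0.0585×4.69) = e^(−0.2744) = 0.7601; e^(−k₂τ) = e^(−3.067) = 0.04655.
C_R = 0.0585×5.93/(0.654−0.0585) × (0.7601−0.04655) = 0.5825×0.7135 = 0.4156 mol/L.
Y_R = C_R/C_{A0} = 0.4156/5.93 = 0.0701.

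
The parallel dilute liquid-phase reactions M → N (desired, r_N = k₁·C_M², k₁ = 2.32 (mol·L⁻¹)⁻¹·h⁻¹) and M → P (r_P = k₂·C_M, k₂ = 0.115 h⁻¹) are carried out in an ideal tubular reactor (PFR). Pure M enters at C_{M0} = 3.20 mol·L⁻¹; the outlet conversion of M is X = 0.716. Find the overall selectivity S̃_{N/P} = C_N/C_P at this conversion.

36.9

C_M = C_{M0}(1−X) = 0.9088 mol·L⁻¹.
Along a PFR/batch, dC_P/dC_M = −r_P/(r_N+r_P) = −k₂/(k₂+k₁·C_M).
Integrating from C_{M0} to C_M: C_P = (0.115/2.32)·ln[(0.115+2.32·3.20)/(0.115+2.32·0.909)] = 0.04957·ln(7.539/2.223) = 0.06053 mol·L⁻¹.
Then C_N = (C_{M0}−C_M) − C_P = 2.291 − 0.06053 = 2.231 mol·L⁻¹.
S̃_{N/P} = C_N/C_P = 2.231/0.06053 = 36.9.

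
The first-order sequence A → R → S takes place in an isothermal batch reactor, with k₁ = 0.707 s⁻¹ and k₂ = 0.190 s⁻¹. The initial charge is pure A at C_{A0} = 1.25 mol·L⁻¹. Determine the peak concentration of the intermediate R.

For a first-order series the maximum intermediate yield is C_{R,max}/C_{A0} = (k₁/k₂)^[k₂/(k₂−k₁)].
= (0.707/0.190)^(0.190/(0.190−0.707)) = (3.721)^(-0.3675) = 0.6170.
C_{R,max} = 0.6170×1.25 = 0.771 mol·L⁻¹.

0.771 mol·L⁻¹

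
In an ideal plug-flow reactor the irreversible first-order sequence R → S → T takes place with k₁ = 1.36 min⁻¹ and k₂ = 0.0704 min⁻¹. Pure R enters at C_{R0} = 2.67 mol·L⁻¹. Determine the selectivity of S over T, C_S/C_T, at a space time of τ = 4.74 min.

The intermediate concentration in a first-order A→B→C sequence is C_S = k₁C_{R0}(e^(−k₁τ) − e^(−k₂τ))/(k₂−k₁).
e^(−k₁τ) = e^(−1.36×4.74) = e^(−6.446) = 0.001586; e^(−k₂τ) = e^(−0.3337) = 0.7163.
C_S = 1.36×2.67/(0.0704−1.36) × (0.001586−0.7163) = (-2.816)×(-0.7147) = 2.012 mol·L⁻¹.
C_R = C_{R0}e^(−k₁τ) = 0.004235 mol·L⁻¹, so C_T = C_{R0}−C_R−C_S = 0.6534 mol·L⁻¹; C_S/C_T = 3.08.

3.08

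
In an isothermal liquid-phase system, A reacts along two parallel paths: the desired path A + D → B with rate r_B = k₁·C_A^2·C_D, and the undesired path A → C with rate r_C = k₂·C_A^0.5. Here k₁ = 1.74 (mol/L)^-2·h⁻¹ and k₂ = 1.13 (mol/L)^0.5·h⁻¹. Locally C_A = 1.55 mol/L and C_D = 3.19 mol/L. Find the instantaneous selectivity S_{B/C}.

S_{B/C} = r_B/r_C = (k₁·C_A^2·C_D)/(k₂·C_A^0.5) = (k₁/k₂)·C_A^1.5·C_D.
= (1.74×1.550^2×3.190) / (1.13×1.550^0.5) = 13.34/1.407 = 9.48.

9.48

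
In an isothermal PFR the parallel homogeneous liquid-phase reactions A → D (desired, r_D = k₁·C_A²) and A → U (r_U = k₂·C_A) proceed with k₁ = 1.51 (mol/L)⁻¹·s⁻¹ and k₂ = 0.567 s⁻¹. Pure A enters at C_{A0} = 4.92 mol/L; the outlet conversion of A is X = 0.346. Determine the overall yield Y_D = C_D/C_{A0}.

0.316

C_A = C_{A0}(1−X) = 3.218 mol/L.
Along a PFR/batch, dC_U/dC_A = −r_U/(r_D+r_U) = −k₂/(k₂+k₁·C_A).
Integrating from C_{A0} to C_A: C_U = (0.567/1.51)·ln[(0.567+1.51·4.92)/(0.567+1.51·3.22)] = 0.3755·ln(7.996/5.426) = 0.1456 mol/L.
Then C_D = (C_{A0}−C_A) − C_U = 1.702 − 0.1456 = 1.557 mol/L.
Y_D = C_D/C_{A0} = 1.557/4.92 = 0.316.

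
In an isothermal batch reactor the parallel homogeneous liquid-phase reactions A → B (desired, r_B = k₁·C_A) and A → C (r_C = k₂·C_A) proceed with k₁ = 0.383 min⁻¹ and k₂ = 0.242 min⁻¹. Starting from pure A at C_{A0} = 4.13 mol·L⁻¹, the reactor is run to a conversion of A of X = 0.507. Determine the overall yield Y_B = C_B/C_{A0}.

0.311

C_A = C_{A0}(1−X) = 2.036 mol·L⁻¹.
Both paths are first order in A, so the instantaneous fraction to B is constant: dC_B/d(−C_A) = k₁/(k₁+k₂) = 0.6128.
C_B = 0.6128·(C_{A0}−C_A) = 0.6128×2.094 = 1.28 mol·L⁻¹.
Y_B = C_B/C_{A0} = 1.283/4.13 = 0.311.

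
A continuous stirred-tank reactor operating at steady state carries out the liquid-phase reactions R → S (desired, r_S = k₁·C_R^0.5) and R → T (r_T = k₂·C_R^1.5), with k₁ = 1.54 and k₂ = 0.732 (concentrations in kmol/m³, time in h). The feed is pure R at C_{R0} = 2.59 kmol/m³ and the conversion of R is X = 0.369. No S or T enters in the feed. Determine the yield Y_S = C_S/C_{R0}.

0.208

Exit C_R = C_{R0}(1−X) = 2.59×0.631 = 1.634 kmol/m³.
Rates in a CSTR are evaluated at the outlet concentration: r_S = 1.54×1.634^0.5 = 1.969, r_T = 0.732×1.634^1.5 = 1.529.
Fraction of consumed R going to S: r_S/(r_S+r_T) = 0.5628.
C_S = 0.5628·C_{R0}·X = 0.5628×2.59×0.369 = 0.538 kmol/m³; Y_S = C_S/C_{R0} = 0.208.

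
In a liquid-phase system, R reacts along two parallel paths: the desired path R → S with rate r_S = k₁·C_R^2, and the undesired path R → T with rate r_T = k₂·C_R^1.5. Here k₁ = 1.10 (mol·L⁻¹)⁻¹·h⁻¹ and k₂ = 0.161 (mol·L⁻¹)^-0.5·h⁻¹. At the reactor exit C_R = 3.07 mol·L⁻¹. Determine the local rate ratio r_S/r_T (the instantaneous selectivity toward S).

12.0

S_{S/T} = r_S/r_T = (k₁·C_R^2)/(k₂·C_R^1.5) = (k₁/k₂)·C_R^0.5.
= (1.10×3.070^2) / (0.161×3.070^1.5) = 10.37/0.8660 = 12.0.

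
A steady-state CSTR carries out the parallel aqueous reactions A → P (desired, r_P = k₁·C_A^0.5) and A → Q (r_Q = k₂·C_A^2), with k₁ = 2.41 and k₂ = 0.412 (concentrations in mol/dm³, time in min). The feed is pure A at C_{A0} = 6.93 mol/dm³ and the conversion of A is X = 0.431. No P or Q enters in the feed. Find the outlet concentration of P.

1.28 mol/dm³

Exit C_A = C_{A0}(1−X) = 6.93×0.569 = 3.943 mol/dm³.
In a CSTR the entire volume is at exit conditions, so r_P = 2.41×3.943^0.5 = 4.786 and r_Q = 0.412×3.943^2 = 6.406.
Fraction of consumed A going to P: r_P/(r_P+r_Q) = 0.4276.
C_P = 0.4276·C_{A0}·X = 0.4276×6.93×0.431 = 1.28 mol/dm³.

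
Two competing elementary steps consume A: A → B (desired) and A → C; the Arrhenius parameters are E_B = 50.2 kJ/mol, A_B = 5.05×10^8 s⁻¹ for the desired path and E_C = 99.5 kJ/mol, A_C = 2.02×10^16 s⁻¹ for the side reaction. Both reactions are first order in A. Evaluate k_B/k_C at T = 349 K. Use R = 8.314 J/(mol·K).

With equal orders, S_{B/C} = k_B/k_C = (A_B/A_C)·exp[(E_C−E_B)/(RT)].
(E_C−E_B)/(RT) = (99.5−50.2)×10³/(8.314×349) = 49300/2902 = 16.99.
k_B/k_C = (5.05×10^8/2.02×10^16)·exp(16.99) = 2.500×10^-8 × 2.393×10^7 = 0.598.
Since E_B < E_C, lowering the temperature improves selectivity toward B.

0.598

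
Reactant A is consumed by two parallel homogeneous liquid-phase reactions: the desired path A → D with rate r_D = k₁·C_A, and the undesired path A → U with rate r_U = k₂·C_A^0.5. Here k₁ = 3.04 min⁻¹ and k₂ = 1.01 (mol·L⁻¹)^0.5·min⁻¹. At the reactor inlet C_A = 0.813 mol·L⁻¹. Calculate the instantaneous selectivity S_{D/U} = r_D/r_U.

S_{D/U} = r_D/r_U = (k₁·C_A)/(k₂·C_A^0.5) = (k₁/k₂)·C_A^0.5.
= (3.04×0.8130) / (1.01×0.8130^0.5) = 2.472/0.9107 = 2.71.

2.71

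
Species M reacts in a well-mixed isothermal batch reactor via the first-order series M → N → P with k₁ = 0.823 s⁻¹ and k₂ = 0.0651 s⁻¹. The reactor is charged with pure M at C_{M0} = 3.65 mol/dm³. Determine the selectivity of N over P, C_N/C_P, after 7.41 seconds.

2.02

Solving the coupled first-order balances gives C_N(t) = [k₁/(k₂−k₁)]·C_{M0}·(e^(−k₁t) − e^(−k₂t)).
e^(−k₁t) = e^(−0.823×7.41) = e^(−6.098) = 0.002246; e^(−k₂t) = e^(−0.4824) = 0.6173.
C_N = 0.823×3.65/(0.0651−0.823) × (0.002246−0.6173) = (-3.964)×(-0.6151) = 2.438 mol/dm³.
C_M = C_{M0}e^(−k₁t) = 0.008199 mol/dm³, so C_P = C_{M0}−C_M−C_N = 1.204 mol/dm³; C_N/C_P = 2.02.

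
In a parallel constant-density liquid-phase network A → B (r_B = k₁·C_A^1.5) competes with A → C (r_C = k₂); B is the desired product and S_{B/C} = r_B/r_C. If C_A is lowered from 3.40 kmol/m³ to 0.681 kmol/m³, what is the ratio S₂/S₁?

S_{B/C} = (k₁/k₂)·C_A^1.5, so S₂/S₁ = (C_{A,2}/C_{A,1})^1.5.
= (0.681/3.40)^1.5 = (0.2003)^1.5 = 0.0896.
Selectivity toward B falls as C_A falls — high-concentration operation is favoured.

0.0896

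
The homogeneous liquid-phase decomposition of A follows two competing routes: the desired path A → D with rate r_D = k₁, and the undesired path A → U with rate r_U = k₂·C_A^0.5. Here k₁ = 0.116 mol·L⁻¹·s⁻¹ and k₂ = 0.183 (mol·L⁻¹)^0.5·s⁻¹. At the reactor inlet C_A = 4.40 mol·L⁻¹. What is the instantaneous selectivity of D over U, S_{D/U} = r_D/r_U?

0.302

S_{D/U} = r_D/r_U = (k₁)/(k₂·C_A^0.5) = (k₁/k₂)·C_A^-0.5.
= (0.116) / (0.183×4.400^0.5) = 0.1160/0.3839 = 0.302.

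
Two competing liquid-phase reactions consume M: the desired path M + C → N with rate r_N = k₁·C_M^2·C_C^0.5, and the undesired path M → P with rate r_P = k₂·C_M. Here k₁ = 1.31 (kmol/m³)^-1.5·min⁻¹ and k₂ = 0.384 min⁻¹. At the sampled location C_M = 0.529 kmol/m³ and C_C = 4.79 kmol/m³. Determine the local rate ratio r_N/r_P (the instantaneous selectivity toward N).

S_{N/P} = r_N/r_P = (k₁·C_M^2·C_C^0.5)/(k₂·C_M) = (k₁/k₂)·C_M·C_C^0.5.
= (1.31×0.5290^2×4.790^0.5) / (0.384×0.5290) = 0.8023/0.2031 = 3.95.
Since the desired path is higher order in M, keeping C_M high (PFR or concentrated feed) favours N.

3.95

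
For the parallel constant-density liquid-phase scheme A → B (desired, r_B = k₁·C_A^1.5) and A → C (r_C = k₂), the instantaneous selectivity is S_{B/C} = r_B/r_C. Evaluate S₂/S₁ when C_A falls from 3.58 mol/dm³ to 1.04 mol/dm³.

S_{B/C} = (k₁/k₂)·C_A^1.5, so S₂/S₁ = (C_{A,2}/C_{A,1})^1.5.
= (1.04/3.58)^1.5 = (0.2905)^1.5 = 0.157.
Selectivity toward B falls as C_A falls — high-concentration operation is favoured.

0.157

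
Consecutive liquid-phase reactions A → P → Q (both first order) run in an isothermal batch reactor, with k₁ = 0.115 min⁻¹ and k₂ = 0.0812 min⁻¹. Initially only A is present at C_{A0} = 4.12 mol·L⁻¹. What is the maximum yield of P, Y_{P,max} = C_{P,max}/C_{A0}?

0.433

For a first-order series the maximum intermediate yield is C_{P,max}/C_{A0} = (k₁/k₂)^[k₂/(k₂−k₁)].
= (0.115/0.0812)^(0.0812/(0.0812−0.115)) = (1.416)^(-2.402) = 0.4334.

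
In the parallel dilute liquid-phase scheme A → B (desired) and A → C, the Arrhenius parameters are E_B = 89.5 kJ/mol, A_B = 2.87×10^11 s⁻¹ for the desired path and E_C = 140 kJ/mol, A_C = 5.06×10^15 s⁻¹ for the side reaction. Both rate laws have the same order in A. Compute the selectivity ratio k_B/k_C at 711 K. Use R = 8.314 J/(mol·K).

0.291

k_B/k_C = (A_B/A_C)·exp[−(E_B−E_C)/(RT)] = (A_B/A_C)·exp[(E_C−E_B)/(RT)].
(E_C−E_B)/(RT) = (140−89.5)×10³/(8.314×711) = 50500/5911 = 8.543.
k_B/k_C = (2.87×10^11/5.06×10^15)·exp(8.543) = 5.672×10^-5 × 5131 = 0.291.
Since E_B < E_C, lowering the temperature improves selectivity toward B.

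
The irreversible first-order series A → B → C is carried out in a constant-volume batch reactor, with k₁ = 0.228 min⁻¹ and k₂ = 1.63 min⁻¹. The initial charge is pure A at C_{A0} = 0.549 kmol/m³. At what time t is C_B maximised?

For first-order series the maximum of C_B occurs at t_opt = ln(k₂/k₁)/(k₂−k₁).
= ln(1.63/0.228)/(1.63−0.228) = ln(7.149)/1.402 = 1.967/1.402 = 1.40 min.

1.40 min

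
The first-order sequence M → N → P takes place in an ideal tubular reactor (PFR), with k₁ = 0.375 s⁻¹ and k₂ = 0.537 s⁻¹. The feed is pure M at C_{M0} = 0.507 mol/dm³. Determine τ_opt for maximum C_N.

Setting dC_N/dτ = 0 gives τ_opt = ln(k₂/k₁)/(k₂−k₁).
= ln(0.537/0.375)/(0.537−0.375) = ln(1.432)/0.1620 = 0.3591/0.1620 = 2.22 s.

2.22 s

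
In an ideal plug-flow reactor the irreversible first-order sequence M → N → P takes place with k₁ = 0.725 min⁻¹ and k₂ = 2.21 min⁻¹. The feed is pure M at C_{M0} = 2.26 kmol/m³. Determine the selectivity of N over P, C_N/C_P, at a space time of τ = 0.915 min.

For first-order series with pure M initially, C_N(τ) = k₁C_{M0}/(k₂−k₁)·(e^(−k₁τ) − e^(−k₂τ)).
e^(−k₁τ) = e^(−0.725×0.915) = e^(−0.6634) = 0.5151; e^(−k₂τ) = e^(−2.022) = 0.1324.
C_N = 0.725×2.26/(2.21−0.725) × (0.5151−0.1324) = 1.103×0.3827 = 0.4223 kmol/m³.
C_M = C_{M0}e^(−k₁τ) = 1.164 kmol/m³, so C_P = C_{M0}−C_M−C_N = 0.6735 kmol/m³; C_N/C_P = 0.627.

0.627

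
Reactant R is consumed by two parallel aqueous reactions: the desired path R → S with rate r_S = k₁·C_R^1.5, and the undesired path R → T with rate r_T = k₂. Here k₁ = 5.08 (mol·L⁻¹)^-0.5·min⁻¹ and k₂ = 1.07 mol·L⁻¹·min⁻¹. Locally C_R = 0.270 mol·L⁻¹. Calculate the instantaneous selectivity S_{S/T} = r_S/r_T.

S_{S/T} = r_S/r_T = (k₁·C_R^1.5)/(k₂) = (k₁/k₂)·C_R^1.5.
= (5.08×0.2700^1.5) / (1.07) = 0.7127/1.070 = 0.666.
Since the desired path is higher order in R, keeping C_R high (PFR or concentrated feed) favours S.

0.666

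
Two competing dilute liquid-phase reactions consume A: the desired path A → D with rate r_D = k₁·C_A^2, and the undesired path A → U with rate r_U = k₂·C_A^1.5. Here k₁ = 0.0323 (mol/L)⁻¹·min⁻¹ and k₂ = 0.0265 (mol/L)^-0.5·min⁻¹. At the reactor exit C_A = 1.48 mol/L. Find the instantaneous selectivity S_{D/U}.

1.48

S_{D/U} = r_D/r_U = (k₁·C_A^2)/(k₂·C_A^1.5) = (k₁/k₂)·C_A^0.5.
= (0.0323×1.480^2) / (0.0265×1.480^1.5) = 0.07075/0.04771 = 1.48.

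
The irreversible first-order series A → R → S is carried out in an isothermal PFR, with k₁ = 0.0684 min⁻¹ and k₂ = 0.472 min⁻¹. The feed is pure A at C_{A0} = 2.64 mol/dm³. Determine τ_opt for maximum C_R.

4.79 min

For first-order series the maximum of C_R occurs at τ_opt = ln(k₂/k₁)/(k₂−k₁).
= ln(0.472/0.0684)/(0.472−0.0684) = ln(6.901)/0.4036 = 1.932/0.4036 = 4.79 min.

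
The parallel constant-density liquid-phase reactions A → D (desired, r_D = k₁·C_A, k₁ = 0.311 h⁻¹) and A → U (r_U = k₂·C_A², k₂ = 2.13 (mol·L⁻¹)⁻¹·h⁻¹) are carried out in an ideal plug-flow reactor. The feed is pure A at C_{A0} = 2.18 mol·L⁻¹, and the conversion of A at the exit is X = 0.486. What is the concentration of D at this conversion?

0.0888 mol·L⁻¹

C_A = C_{A0}(1−X) = 1.121 mol·L⁻¹.
Along a PFR/batch, dC_D/dC_A = −r_D/(r_D+r_U) = −k₁/(k₁+k₂·C_A).
Integrating from C_{A0} to C_A: C_D = (0.311/2.13)·ln[(0.311+2.13·2.18)/(0.311+2.13·1.12)] = 0.1460·ln(4.954/2.698) = 0.08876 mol·L⁻¹.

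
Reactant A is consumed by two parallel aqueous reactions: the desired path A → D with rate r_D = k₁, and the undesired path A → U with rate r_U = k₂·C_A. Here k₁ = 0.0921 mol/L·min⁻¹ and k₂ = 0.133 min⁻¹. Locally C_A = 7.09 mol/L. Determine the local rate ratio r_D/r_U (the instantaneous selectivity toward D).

0.0977

S_{D/U} = r_D/r_U = (k₁)/(k₂·C_A) = (k₁/k₂)·C_A⁻¹.
= (0.0921) / (0.133×7.090) = 0.09210/0.9430 = 0.0977.
The undesired path is higher order in A, so low C_A (CSTR or dilute feed) favours D.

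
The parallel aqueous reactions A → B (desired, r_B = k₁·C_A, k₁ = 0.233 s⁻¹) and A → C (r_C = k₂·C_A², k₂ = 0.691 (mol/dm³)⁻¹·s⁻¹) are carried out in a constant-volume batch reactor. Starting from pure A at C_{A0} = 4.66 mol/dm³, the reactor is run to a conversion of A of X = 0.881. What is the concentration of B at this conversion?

0.581 mol/dm³

C_A = C_{A0}(1−X) = 0.5545 mol/dm³.
Along a PFR/batch, dC_B/dC_A = −r_B/(r_B+r_C) = −k₁/(k₁+k₂·C_A).
Integrating from C_{A0} to C_A: C_B = (0.233/0.691)·ln[(0.233+0.691·4.66)/(0.233+0.691·0.555)] = 0.3372·ln(3.453/0.6162) = 0.5811 mol/dm³.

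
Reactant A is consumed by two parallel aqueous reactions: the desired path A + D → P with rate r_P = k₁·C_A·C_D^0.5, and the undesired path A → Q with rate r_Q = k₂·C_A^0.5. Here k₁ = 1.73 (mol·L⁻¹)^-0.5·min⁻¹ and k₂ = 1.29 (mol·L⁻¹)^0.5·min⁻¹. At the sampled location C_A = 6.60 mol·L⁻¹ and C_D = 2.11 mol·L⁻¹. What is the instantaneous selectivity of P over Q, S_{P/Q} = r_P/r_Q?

5.00

S_{P/Q} = r_P/r_Q = (k₁·C_A·C_D^0.5)/(k₂·C_A^0.5) = (k₁/k₂)·C_A^0.5·C_D^0.5.
= (1.73×6.600×2.110^0.5) / (1.29×6.600^0.5) = 16.59/3.314 = 5.00.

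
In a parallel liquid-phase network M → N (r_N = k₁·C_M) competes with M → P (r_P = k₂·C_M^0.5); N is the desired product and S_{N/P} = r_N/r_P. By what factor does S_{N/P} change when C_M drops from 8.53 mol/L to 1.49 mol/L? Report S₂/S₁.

S_{N/P} = (k₁/k₂)·C_M^0.5, so S₂/S₁ = (C_{M,2}/C_{M,1})^0.5.
= (1.49/8.53)^0.5 = (0.1747)^0.5 = 0.418.
Selectivity toward N falls as C_M falls — high-concentration operation is favoured.

0.418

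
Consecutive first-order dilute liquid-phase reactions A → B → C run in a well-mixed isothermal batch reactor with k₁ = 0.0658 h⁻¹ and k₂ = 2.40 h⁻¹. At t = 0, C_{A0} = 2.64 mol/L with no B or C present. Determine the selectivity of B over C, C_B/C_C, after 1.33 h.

Solving the coupled first-order balances gives C_B(t) = [k₁/(k₂−k₁)]·C_{A0}·(e^(−k₁t) − e^(−k₂t)).
e^(−k₁t) = e^(−0.0658×1.33) = e^(−0.08751) = 0.9162; e^(−k₂t) = e^(−3.192) = 0.04109.
C_B = 0.0658×2.64/(2.40−0.0658) × (0.9162−0.04109) = 0.07442×0.8751 = 0.06513 mol/L.
C_A = C_{A0}e^(−k₁t) = 2.419 mol/L, so C_C = C_{A0}−C_A−C_B = 0.1561 mol/L; C_B/C_C = 0.417.

0.417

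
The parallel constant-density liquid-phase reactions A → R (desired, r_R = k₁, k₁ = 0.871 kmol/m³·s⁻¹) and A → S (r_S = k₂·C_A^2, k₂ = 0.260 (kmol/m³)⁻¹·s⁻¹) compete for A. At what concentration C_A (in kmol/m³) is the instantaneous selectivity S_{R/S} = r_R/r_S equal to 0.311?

S_{R/S} = (k₁/k₂)·C_A^-2 ⇒ C_A = (S·k₂/k₁)^(-0.5).
= (0.311×0.260/0.871)^(-0.5) = (0.09284)^(-0.5) = 3.28 kmol/m³.

3.28 kmol/m³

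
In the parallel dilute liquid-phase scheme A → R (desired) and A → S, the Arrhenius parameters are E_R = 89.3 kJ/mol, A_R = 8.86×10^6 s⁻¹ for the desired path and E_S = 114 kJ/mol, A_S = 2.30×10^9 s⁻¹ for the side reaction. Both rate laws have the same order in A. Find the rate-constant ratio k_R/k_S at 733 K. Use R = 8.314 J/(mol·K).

Since both paths have the same order in A, the concentration cancels and S_{R/S} = k_R/k_S = (A_R/A_S)·exp[(E_S−E_R)/(RT)].
(E_S−E_R)/(RT) = (114−89.3)×10³/(8.314×733) = 24700/6094 = 4.053.
k_R/k_S = (8.86×10^6/2.30×10^9)·exp(4.053) = 0.003852 × 57.57 = 0.222.
Since E_R < E_S, lowering the temperature improves selectivity toward R.

0.222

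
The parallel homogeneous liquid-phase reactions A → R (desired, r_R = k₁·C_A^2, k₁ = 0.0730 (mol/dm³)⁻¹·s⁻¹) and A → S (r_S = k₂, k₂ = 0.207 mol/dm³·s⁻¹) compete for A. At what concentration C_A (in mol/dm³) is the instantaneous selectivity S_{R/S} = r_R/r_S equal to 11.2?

5.64 mol/dm³

S_{R/S} = (k₁/k₂)·C_A^2 ⇒ C_A = (S·k₂/k₁)^(0.5).
= (11.2×0.207/0.0730)^(0.5) = (31.76)^(0.5) = 5.64 mol/dm³.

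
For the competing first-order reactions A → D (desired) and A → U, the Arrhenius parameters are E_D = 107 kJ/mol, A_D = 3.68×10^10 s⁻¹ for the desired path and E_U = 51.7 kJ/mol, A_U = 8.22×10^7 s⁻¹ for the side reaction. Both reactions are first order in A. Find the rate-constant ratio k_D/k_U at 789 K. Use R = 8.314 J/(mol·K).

Since both paths have the same order in A, the concentration cancels and S_{D/U} = k_D/k_U = (A_D/A_U)·exp[(E_U−E_D)/(RT)].
(E_U−E_D)/(RT) = (51.7−107)×10³/(8.314×789) = -55300/6560 = -8.430.
k_D/k_U = (3.68×10^10/8.22×10^7)·exp(-8.430) = 447.7 × 2.182×10^-4 = 0.0977.

0.0977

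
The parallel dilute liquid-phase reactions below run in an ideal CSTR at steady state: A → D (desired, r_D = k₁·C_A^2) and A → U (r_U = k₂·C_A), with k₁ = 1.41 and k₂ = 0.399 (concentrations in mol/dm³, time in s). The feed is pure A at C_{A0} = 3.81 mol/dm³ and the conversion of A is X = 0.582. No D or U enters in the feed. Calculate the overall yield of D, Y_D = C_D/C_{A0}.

0.494

Exit C_A = C_{A0}(1−X) = 3.81×0.418 = 1.593 mol/dm³.
A CSTR operates uniformly at the exit composition, giving r_D = 3.576 and r_U = 0.6354 (each k·C_A^n at C_A = 1.593).
Fraction of consumed A going to D: r_D/(r_D+r_U) = 0.8491.
C_D = 0.8491·C_{A0}·X = 0.8491×3.81×0.582 = 1.88 mol/dm³; Y_D = C_D/C_{A0} = 0.494.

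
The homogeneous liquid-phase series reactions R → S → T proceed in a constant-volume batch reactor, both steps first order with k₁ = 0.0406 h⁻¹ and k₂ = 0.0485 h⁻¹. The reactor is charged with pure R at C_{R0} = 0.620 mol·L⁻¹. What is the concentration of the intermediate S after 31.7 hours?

The intermediate concentration in a first-order A→B→C sequence is C_S = k₁C_{R0}(e^(−k₁t) − e^(−k₂t))/(k₂−k₁).
e^(−k₁t) = e^(−0.0406×31.7) = e^(−1.287) = 0.2761; e^(−k₂t) = e^(−1.537) = 0.2149.
C_S = 0.0406×0.620/(0.0485−0.0406) × (0.2761−0.2149) = 3.186×0.06116 = 0.1949 mol·L⁻¹.

0.195 mol·L⁻¹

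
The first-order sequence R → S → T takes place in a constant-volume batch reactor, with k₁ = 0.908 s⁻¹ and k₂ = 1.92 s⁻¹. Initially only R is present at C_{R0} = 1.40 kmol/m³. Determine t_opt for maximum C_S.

For first-order series the maximum of C_S occurs at t_opt = ln(k₂/k₁)/(k₂−k₁).
= ln(1.92/0.908)/(1.92−0.908) = ln(2.115)/1.012 = 0.7488/1.012 = 0.740 s.

0.740 s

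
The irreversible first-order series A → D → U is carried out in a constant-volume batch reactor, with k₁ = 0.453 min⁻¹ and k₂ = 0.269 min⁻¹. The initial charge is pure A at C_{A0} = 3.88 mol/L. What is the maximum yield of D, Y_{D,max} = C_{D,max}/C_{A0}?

0.467

For a first-order series the maximum intermediate yield is C_{D,max}/C_{A0} = (k₁/k₂)^[k₂/(k₂−k₁)].
= (0.453/0.269)^(0.269/(0.269−0.453)) = (1.684)^(-1.462) = 0.4668.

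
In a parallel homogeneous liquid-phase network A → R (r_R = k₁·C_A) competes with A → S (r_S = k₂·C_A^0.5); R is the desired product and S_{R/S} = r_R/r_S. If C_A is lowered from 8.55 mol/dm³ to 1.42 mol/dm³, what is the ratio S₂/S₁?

S_{R/S} = (k₁/k₂)·C_A^0.5, so S₂/S₁ = (C_{A,2}/C_{A,1})^0.5.
= (1.42/8.55)^0.5 = (0.1661)^0.5 = 0.408.
Selectivity toward R falls as C_A falls — high-concentration operation is favoured.

0.408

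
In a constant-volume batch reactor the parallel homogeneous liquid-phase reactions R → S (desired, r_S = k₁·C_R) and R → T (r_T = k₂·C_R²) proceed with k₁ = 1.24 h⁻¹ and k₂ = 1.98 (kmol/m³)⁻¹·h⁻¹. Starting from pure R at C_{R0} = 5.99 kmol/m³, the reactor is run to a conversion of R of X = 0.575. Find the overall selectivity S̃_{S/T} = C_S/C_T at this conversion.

C_R = C_{R0}(1−X) = 2.546 kmol/m³.
Along a PFR/batch, dC_S/dC_R = −r_S/(r_S+r_T) = −k₁/(k₁+k₂·C_R).
Integrating from C_{R0} to C_R: C_S = (1.24/1.98)·ln[(1.24+1.98·5.99)/(1.24+1.98·2.55)] = 0.6263·ln(13.10/6.281) = 0.4604 kmol/m³.
C_T = (C_{R0}−C_R)−C_S = 2.984 kmol/m³; S̃_{S/T} = 0.4604/2.984 = 0.154.

0.154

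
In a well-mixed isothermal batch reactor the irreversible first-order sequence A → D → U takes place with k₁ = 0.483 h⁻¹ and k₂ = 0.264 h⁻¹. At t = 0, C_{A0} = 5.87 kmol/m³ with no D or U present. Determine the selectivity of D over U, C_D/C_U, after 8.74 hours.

0.234

The intermediate concentration in a first-order A→B→C sequence is C_D = k₁C_{A0}(e^(−k₁t) − e^(−k₂t))/(k₂−k₁).
e^(−k₁t) = e^(−0.483×8.74) = e^(−4.221) = 0.01468; e^(−k₂t) = e^(−2.307) = 0.09952.
C_D = 0.483×5.87/(0.264−0.483) × (0.01468−0.09952) = (-12.95)×(-0.08485) = 1.098 kmol/m³.
C_A = C_{A0}e^(−k₁t) = 0.08616 kmol/m³, so C_U = C_{A0}−C_A−C_D = 4.685 kmol/m³; C_D/C_U = 0.234.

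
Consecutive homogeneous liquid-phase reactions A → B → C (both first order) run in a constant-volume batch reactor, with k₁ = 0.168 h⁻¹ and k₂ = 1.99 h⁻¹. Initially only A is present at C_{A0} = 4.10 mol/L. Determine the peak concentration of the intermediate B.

0.276 mol/L

For a first-order series the maximum intermediate yield is C_{B,max}/C_{A0} = (k₁/k₂)^[k₂/(k₂−k₁)].
= (0.168/1.99)^(1.99/(1.99−0.168)) = (0.08442)^(1.092) = 0.06722.
C_{B,max} = 0.06722×4.10 = 0.276 mol/L.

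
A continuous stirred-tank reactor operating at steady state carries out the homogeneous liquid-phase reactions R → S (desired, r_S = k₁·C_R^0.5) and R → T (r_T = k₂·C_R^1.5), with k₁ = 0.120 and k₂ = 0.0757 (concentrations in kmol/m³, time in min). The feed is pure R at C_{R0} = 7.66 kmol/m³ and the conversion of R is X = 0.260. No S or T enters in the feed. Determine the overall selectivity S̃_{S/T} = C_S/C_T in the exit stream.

0.280

Exit C_R = C_{R0}(1−X) = 7.66×0.740 = 5.668 kmol/m³.
In a CSTR the entire volume is at exit conditions, so r_S = 0.120×5.668^0.5 = 0.2857 and r_T = 0.0757×5.668^1.5 = 1.022.
Overall selectivity = C_S/C_T = r_Sτ/(r_Tτ) = r_S/r_T = 0.280.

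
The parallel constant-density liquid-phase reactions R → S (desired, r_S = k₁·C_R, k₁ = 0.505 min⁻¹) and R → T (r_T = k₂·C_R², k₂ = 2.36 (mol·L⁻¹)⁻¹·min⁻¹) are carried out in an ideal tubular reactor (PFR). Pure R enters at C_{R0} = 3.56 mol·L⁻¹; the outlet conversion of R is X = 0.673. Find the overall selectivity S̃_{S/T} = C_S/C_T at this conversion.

C_R = C_{R0}(1−X) = 1.164 mol·L⁻¹.
Along a PFR/batch, dC_S/dC_R = −r_S/(r_S+r_T) = −k₁/(k₁+k₂·C_R).
Integrating from C_{R0} to C_R: C_S = (0.505/2.36)·ln[(0.505+2.36·3.56)/(0.505+2.36·1.16)] = 0.2140·ln(8.907/3.252) = 0.2156 mol·L⁻¹.
C_T = (C_{R0}−C_R)−C_S = 2.180 mol·L⁻¹; S̃_{S/T} = 0.2156/2.180 = 0.0989.

0.0989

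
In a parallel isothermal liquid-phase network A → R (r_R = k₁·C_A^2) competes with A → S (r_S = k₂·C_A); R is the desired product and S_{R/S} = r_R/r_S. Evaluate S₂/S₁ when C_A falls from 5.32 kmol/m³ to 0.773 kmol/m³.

S_{R/S} = (k₁/k₂)·C_A, so S₂/S₁ = (C_{A,2}/C_{A,1}).
= 0.773/5.32 = 0.145.
Selectivity toward R falls as C_A falls — high-concentration operation is favoured.

0.145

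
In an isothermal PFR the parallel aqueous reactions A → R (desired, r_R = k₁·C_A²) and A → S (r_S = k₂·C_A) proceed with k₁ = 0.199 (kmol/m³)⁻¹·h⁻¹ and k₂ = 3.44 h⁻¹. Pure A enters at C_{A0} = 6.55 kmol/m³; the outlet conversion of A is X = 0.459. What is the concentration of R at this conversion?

C_A = C_{A0}(1−X) = 3.544 kmol/m³.
Along a PFR/batch, dC_S/dC_A = −r_S/(r_R+r_S) = −k₂/(k₂+k₁·C_A).
Integrating from C_{A0} to C_A: C_S = (3.44/0.199)·ln[(3.44+0.199·6.55)/(3.44+0.199·3.54)] = 17.29·ln(4.743/4.145) = 2.331 kmol/m³.
Then C_R = (C_{A0}−C_A) − C_S = 3.006 − 2.331 = 0.6759 kmol/m³.

0.676 kmol/m³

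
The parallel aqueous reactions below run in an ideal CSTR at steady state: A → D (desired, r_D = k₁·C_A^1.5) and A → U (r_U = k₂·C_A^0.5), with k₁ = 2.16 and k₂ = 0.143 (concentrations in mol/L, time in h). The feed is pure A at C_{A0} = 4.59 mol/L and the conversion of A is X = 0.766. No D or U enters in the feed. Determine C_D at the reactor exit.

Exit C_A = C_{A0}(1−X) = 4.59×0.234 = 1.074 mol/L.
In a CSTR the entire volume is at exit conditions, so r_D = 2.16×1.074^1.5 = 2.404 and r_U = 0.143×1.074^0.5 = 0.1482.
Fraction of consumed A going to D: r_D/(r_D+r_U) = 0.9419.
C_D = 0.9419·C_{A0}·X = 0.9419×4.59×0.766 = 3.31 mol/L.

3.31 mol/L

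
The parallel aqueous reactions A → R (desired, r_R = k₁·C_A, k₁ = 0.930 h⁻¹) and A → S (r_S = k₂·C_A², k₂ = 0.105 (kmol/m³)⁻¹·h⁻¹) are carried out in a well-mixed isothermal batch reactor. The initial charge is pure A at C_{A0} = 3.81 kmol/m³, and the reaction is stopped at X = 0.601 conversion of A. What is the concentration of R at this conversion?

C_A = C_{A0}(1−X) = 1.520 kmol/m³.
Along a PFR/batch, dC_R/dC_A = −r_R/(r_R+r_S) = −k₁/(k₁+k₂·C_A).
Integrating from C_{A0} to C_A: C_R = (0.930/0.105)·ln[(0.930+0.105·3.81)/(0.930+0.105·1.52)] = 8.857·ln(1.330/1.090) = 1.766 kmol/m³.

1.77 kmol/m³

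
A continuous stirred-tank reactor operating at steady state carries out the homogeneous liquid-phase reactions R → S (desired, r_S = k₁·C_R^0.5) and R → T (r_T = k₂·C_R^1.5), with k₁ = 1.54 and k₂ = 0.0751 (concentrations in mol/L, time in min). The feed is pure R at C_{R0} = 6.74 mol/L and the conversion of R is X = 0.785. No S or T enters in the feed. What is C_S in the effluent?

4.94 mol/L

Exit C_R = C_{R0}(1−X) = 6.74×0.215 = 1.449 mol/L.
Rates in a CSTR are evaluated at the outlet concentration: r_S = 1.54×1.449^0.5 = 1.854, r_T = 0.0751×1.449^1.5 = 0.1310.
Fraction of consumed R going to S: r_S/(r_S+r_T) = 0.9340.
C_S = 0.9340·C_{R0}·X = 0.9340×6.74×0.785 = 4.94 mol/L.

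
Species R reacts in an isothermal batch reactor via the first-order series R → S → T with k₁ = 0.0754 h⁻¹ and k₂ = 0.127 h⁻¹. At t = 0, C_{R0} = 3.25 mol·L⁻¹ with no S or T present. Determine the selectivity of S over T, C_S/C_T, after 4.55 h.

2.95

Solving the coupled first-order balances gives C_S(t) = [k₁/(k₂−k₁)]·C_{R0}·(e^(−k₁t) − e^(−k₂t)).
e^(−k₁t) = e^(−0.0754×4.55) = e^(−0.3431) = 0.7096; e^(−k₂t) = e^(−0.5778) = 0.5611.
C_S = 0.0754×3.25/(0.127−0.0754) × (0.7096−0.5611) = 4.749×0.1485 = 0.7052 mol·L⁻¹.
C_R = C_{R0}e^(−k₁t) = 2.306 mol·L⁻¹, so C_T = C_{R0}−C_R−C_S = 0.2387 mol·L⁻¹; C_S/C_T = 2.95.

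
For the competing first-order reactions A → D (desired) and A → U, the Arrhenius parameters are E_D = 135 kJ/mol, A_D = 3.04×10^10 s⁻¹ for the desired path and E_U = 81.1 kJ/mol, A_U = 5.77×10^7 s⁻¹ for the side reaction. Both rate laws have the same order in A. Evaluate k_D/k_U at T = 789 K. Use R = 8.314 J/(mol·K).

0.142

Since both paths have the same order in A, the concentration cancels and S_{D/U} = k_D/k_U = (A_D/A_U)·exp[(E_U−E_D)/(RT)].
(E_U−E_D)/(RT) = (81.1−135)×10³/(8.314×789) = -53900/6560 = -8.217.
k_D/k_U = (3.04×10^10/5.77×10^7)·exp(-8.217) = 526.9 × 2.701×10^-4 = 0.142.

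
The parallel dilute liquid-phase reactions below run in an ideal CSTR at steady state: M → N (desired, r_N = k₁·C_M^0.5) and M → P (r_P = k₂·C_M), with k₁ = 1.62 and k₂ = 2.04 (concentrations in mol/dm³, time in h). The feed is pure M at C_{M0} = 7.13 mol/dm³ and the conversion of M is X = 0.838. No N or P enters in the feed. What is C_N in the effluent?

Exit C_M = C_{M0}(1−X) = 7.13×0.162 = 1.155 mol/dm³.
A CSTR operates uniformly at the exit composition, giving r_N = 1.741 and r_P = 2.356 (each k·C_M^n at C_M = 1.155).
Fraction of consumed M going to N: r_N/(r_N+r_P) = 0.4249.
C_N = 0.4249·C_{M0}·X = 0.4249×7.13×0.838 = 2.54 mol/dm³.

2.54 mol/dm³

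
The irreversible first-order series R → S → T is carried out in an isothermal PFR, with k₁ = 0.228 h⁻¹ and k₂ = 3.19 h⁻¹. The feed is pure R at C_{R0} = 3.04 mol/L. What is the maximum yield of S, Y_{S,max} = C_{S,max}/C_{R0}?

For a first-order series the maximum intermediate yield is C_{S,max}/C_{R0} = (k₁/k₂)^[k₂/(k₂−k₁)].
= (0.228/3.19)^(3.19/(3.19−0.228)) = (0.07147)^(1.077) = 0.05834.

0.0583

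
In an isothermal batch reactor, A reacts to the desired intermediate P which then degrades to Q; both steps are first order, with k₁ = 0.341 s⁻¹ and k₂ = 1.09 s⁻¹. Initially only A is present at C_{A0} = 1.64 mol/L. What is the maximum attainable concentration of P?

0.302 mol/L

Evaluating C_P at t_opt = ln(k₂/k₁)/(k₂−k₁) gives C_{P,max}/C_{A0} = (k₁/k₂)^[k₂/(k₂−k₁)].
= (0.341/1.09)^(1.09/(1.09−0.341)) = (0.3128)^(1.455) = 0.1843.
C_{P,max} = 0.1843×1.64 = 0.302 mol/L.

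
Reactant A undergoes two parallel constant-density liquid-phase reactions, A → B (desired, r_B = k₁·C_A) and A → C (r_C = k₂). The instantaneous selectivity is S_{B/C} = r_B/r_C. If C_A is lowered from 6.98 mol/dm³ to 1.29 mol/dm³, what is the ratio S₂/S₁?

S_{B/C} = (k₁/k₂)·C_A, so S₂/S₁ = (C_{A,2}/C_{A,1}).
= 1.29/6.98 = 0.185.

0.185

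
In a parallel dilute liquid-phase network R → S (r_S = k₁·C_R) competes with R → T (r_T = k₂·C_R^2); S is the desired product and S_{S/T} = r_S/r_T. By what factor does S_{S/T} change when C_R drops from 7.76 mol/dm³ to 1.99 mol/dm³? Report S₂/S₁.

S_{S/T} = (k₁/k₂)·C_R⁻¹, so S₂/S₁ = (C_{R,2}/C_{R,1})⁻¹.
= 7.76/1.99 = 3.90.

3.90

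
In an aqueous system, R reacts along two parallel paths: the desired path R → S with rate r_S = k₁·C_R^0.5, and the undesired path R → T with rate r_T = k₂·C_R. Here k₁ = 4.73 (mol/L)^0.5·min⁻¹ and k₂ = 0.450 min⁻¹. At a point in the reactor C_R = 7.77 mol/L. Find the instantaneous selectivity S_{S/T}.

S_{S/T} = r_S/r_T = (k₁·C_R^0.5)/(k₂·C_R) = (k₁/k₂)·C_R^-0.5.
= (4.73×7.770^0.5) / (0.450×7.770) = 13.18/3.496 = 3.77.
The undesired path is higher order in R, so low C_R (CSTR or dilute feed) favours S.

3.77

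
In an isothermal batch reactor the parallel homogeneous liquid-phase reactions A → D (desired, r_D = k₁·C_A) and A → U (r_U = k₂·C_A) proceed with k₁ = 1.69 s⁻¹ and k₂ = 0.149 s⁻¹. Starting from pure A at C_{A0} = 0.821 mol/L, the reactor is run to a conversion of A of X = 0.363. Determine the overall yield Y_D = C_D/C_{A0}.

C_A = C_{A0}(1−X) = 0.5230 mol/L.
Both paths are first order in A, so the instantaneous fraction to D is constant: dC_D/d(−C_A) = k₁/(k₁+k₂) = 0.9190.
C_D = 0.9190·(C_{A0}−C_A) = 0.9190×0.2980 = 0.274 mol/L.
Y_D = C_D/C_{A0} = 0.2739/0.821 = 0.334.

0.334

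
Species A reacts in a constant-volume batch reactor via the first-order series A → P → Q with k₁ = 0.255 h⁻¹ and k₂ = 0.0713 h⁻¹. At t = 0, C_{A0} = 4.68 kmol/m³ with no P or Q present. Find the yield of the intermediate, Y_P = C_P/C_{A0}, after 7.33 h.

Solving the coupled first-order balances gives C_P(t) = [k₁/(k₂−k₁)]·C_{A0}·(e^(−k₁t) − e^(−k₂t)).
e^(−k₁t) = e^(−0.255×7.33) = e^(−1.869) = 0.1543; e^(−k₂t) = e^(−0.5226) = 0.5930.
C_P = 0.255×4.68/(0.0713−0.255) × (0.1543−0.5930) = (-6.496)×(-0.4387) = 2.850 kmol/m³.
Y_P = C_P/C_{A0} = 2.850/4.68 = 0.609.

0.609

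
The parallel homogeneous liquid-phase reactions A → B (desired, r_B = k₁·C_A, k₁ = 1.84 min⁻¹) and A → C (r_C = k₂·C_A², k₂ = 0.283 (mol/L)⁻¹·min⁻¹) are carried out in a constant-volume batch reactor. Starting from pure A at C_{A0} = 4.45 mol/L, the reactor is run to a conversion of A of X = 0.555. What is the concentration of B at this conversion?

C_A = C_{A0}(1−X) = 1.980 mol/L.
Along a PFR/batch, dC_B/dC_A = −r_B/(r_B+r_C) = −k₁/(k₁+k₂·C_A).
Integrating from C_{A0} to C_A: C_B = (1.84/0.283)·ln[(1.84+0.283·4.45)/(1.84+0.283·1.98)] = 6.502·ln(3.099/2.400) = 1.662 mol/L.

1.66 mol/L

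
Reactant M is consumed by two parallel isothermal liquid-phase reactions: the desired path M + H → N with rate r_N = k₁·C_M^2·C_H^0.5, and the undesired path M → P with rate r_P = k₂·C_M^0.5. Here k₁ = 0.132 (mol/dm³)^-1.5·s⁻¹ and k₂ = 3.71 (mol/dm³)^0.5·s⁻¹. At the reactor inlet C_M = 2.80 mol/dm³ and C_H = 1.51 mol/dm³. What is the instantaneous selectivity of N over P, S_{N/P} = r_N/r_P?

0.205

S_{N/P} = r_N/r_P = (k₁·C_M^2·C_H^0.5)/(k₂·C_M^0.5) = (k₁/k₂)·C_M^1.5·C_H^0.5.
= (0.132×2.800^2×1.510^0.5) / (3.71×2.800^0.5) = 1.272/6.208 = 0.205.
Since the desired path is higher order in M, keeping C_M high (PFR or concentrated feed) favours N.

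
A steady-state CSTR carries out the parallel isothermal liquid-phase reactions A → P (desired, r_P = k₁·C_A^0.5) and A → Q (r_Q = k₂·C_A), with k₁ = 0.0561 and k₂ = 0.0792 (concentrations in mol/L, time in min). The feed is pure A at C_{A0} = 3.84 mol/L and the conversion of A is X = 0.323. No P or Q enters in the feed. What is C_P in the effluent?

0.379 mol/L

Exit C_A = C_{A0}(1−X) = 3.84×0.677 = 2.600 mol/L.
Rates in a CSTR are evaluated at the outlet concentration: r_P = 0.0561×2.600^0.5 = 0.09045, r_Q = 0.0792×2.600 = 0.2059.
Fraction of consumed A going to P: r_P/(r_P+r_Q) = 0.3052.
C_P = 0.3052·C_{A0}·X = 0.3052×3.84×0.323 = 0.379 mol/L.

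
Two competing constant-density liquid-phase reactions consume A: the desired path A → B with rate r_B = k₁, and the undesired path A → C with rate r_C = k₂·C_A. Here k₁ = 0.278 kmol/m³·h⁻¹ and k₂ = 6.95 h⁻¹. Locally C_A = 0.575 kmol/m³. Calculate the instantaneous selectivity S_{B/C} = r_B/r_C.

S_{B/C} = r_B/r_C = (k₁)/(k₂·C_A) = (k₁/k₂)·C_A⁻¹.
= (0.278) / (6.95×0.5750) = 0.2780/3.996 = 0.0696.

0.0696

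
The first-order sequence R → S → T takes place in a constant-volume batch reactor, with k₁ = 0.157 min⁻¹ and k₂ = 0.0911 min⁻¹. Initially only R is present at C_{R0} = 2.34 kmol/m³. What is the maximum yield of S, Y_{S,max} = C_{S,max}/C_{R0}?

0.471

Evaluating C_S at t_opt = ln(k₂/k₁)/(k₂−k₁) gives C_{S,max}/C_{R0} = (k₁/k₂)^[k₂/(k₂−k₁)].
= (0.157/0.0911)^(0.0911/(0.0911−0.157)) = (1.723)^(-1.382) = 0.4712.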